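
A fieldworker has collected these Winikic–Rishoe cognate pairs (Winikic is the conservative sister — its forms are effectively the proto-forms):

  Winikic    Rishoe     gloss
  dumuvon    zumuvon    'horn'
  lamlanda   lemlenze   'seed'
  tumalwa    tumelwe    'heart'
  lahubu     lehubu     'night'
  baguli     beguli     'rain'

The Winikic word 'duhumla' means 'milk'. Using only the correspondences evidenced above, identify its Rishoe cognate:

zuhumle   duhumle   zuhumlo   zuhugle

zuhumle

dumuvon ~ zumuvon — Winikic d corresponds to Rishoe z word-initially before a back vowel.
lamlanda ~ lemlenze, tumalwa ~ tumelwe — Winikic a corresponds to Rishoe e word-finally.
Applying these to Winikic 'duhumla':
  duhumla → zuhumla   (d→z word-initially before a back vowel)
  zuhumla → zuhumle   (a→e word-finally)
So the Rishoe cognate is 'zuhumle'.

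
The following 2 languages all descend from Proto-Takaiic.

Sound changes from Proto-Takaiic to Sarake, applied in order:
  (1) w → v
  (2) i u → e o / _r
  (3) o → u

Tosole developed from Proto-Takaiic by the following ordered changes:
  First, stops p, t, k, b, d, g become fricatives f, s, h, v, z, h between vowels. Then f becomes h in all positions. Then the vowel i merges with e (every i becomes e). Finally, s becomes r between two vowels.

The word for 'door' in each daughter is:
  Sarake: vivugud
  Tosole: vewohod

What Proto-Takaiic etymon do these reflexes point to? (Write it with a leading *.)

*viwogod

Position 5: Sarake has g, Tosole has h. Sarake preserves g here (none of its changes turn any other segment into g), so the proto-segment is *g.
Position 3: Sarake has v, Tosole has w. Tosole preserves w here (none of its changes turn any other segment into w), so the proto-segment is *w.
Continuing position by position gives *viwogod; check it forward:
Sarake: *viwogod
  viwogod → vivogod   [unconditioned shift]
  vivogod (rule 2 does not apply)
  vivogod → vivugud   [vowel merger]
  giving Sarake vivugud.
Tosole: *viwogod
  viwogod → viwohod   [intervocalic lenition]
  viwohod (rule 2 does not apply)
  viwohod → vewohod   [vowel merger]
  vewohod (rule 4 does not apply)
  giving Tosole vewohod.
*viwogod is the unique common source.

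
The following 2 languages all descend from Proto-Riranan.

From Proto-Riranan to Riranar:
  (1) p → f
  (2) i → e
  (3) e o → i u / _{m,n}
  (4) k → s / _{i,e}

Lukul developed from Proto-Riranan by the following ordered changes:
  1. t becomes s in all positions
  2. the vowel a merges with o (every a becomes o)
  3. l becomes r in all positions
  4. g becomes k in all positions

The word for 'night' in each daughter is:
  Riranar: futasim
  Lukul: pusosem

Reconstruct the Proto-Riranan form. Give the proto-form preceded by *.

Position 3: Riranar has t, Lukul has s. Riranar preserves t here (none of its changes turn any other segment into t), so the proto-segment is *t.
Position 4: Riranar has a, Lukul has o. Riranar preserves a here (none of its changes turn any other segment into a), so the proto-segment is *a.
This points to *putasem. Verify forward in each daughter:
Riranar: *putasem
  putasem → futasem   [unconditioned shift]
  futasem (rule 2 does not apply)
  futasem → futasim   [pre-nasal raising]
  futasim (rule 4 does not apply)
  giving Riranar futasim.
Lukul: *putasem > pusasem > pusosem  (by unconditioned shift, vowel merger)
No other proto-form is consistent with every reflex, so the reconstruction is *putasem.

*putasem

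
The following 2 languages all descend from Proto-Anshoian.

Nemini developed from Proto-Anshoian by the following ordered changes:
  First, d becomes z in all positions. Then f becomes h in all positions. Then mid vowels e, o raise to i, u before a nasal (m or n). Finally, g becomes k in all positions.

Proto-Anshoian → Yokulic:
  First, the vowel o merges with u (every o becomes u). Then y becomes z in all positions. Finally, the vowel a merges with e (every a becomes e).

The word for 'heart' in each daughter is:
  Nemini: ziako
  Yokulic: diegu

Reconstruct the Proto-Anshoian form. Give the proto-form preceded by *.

Position 1: Nemini has z, Yokulic has d. Yokulic preserves d here (none of its changes turn any other segment into d), so the proto-segment is *d.
Position 5: Nemini has o, Yokulic has u. Nemini preserves o here (none of its changes turn any other segment into o), so the proto-segment is *o.
Verify the candidate proto-form against each daughter:
Nemini: *diago
  diago → ziago   [unconditioned shift]
  ziago (rule 2 does not apply)
  ziago (rule 3 does not apply)
  ziago → ziako   [unconditioned shift]
  giving Nemini ziako.
Yokulic: *diago > diagu > diegu  (by vowel merger, vowel merger)
Only *diago yields all of Nemini ziako, Yokulic diegu.

*diago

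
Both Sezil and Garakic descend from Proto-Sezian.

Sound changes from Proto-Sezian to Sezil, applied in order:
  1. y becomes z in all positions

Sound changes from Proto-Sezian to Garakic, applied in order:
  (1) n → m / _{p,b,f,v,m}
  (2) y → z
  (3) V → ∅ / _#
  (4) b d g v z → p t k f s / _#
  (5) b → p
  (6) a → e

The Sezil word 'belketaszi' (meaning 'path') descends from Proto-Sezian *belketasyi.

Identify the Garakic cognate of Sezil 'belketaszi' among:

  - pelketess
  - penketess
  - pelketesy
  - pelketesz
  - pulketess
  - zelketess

Garakic: *belketasyi
  belketasyi (rule 1 does not apply)
  belketasyi → belketaszi   [unconditioned shift]
  belketaszi → belketasz   [apocope]
  belketasz → belketass   [final devoicing]
  belketass → pelketass   [unconditioned shift]
  pelketass → pelketess   [vowel merger]
  giving Garakic pelketess.
Only 'pelketess' matches the regular Garakic development of *belketasyi.

pelketess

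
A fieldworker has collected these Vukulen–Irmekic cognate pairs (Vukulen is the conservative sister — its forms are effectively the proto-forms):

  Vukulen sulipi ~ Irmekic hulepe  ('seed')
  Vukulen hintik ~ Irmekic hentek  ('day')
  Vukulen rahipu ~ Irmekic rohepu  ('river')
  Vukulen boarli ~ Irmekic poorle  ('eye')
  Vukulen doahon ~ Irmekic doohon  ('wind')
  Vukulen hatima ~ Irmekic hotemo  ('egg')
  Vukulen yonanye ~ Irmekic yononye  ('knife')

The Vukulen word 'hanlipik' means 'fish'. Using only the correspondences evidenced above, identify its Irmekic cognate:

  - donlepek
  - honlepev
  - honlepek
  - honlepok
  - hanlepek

yonanye ~ yononye — Vukulen a corresponds to Irmekic o after a consonant, before a nasal.
sulipi ~ hulepe, rahipu ~ rohepu — Vukulen i corresponds to Irmekic e after a consonant, before a labial obstruent.
hintik ~ hentek — Vukulen i corresponds to Irmekic e after a consonant, before a consonant other than r, m, n, p, b, f, v.
Applying these to Vukulen 'hanlipik':
  hanlipik → honlipik   (a→o after a consonant, before a nasal)
  honlipik → honlepik   (i→e after a consonant, before a labial obstruent)
  honlepik → honlepek   (i→e after a consonant, before a consonant other than r, m, n, p, b, f, v)
So the Irmekic cognate is 'honlepek'.

honlepek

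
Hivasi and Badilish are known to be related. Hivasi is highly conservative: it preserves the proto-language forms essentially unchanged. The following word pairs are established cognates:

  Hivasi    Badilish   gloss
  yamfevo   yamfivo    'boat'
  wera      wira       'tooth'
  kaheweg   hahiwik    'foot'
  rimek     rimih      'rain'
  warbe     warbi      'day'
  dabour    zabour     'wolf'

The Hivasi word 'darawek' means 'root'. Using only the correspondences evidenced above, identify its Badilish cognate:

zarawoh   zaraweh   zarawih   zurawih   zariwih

zarawih

dabour ~ zabour — Hivasi d corresponds to Badilish z word-initially before a back vowel.
kaheweg ~ hahiwik, rimek ~ rimih — Hivasi e corresponds to Badilish i after a consonant, before a consonant other than r, m, n, p, b, f, v.
rimek ~ rimih — Hivasi k corresponds to Badilish h word-finally.
Applying these to Hivasi 'darawek':
  darawek → zarawek   (d→z word-initially before a back vowel)
  zarawek → zarawik   (e→i after a consonant, before a consonant other than r, m, n, p, b, f, v)
  zarawik → zarawih   (k→h word-finally)
So the Badilish cognate is 'zarawih'.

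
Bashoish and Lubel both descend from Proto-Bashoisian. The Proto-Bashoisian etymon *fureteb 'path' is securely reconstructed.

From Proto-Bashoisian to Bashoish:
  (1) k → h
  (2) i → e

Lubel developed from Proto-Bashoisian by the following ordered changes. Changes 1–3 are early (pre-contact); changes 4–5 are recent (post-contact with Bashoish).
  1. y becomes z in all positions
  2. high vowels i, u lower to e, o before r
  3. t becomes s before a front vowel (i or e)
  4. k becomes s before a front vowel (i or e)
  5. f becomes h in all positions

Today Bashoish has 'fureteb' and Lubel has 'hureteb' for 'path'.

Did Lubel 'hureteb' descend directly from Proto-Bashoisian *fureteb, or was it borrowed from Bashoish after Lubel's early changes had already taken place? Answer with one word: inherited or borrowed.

borrowed

If inherited, *fureteb would pass through all of Lubel's changes:
Lubel: *fureteb > foreteb > foreseb > horeseb  (by pre-rhotic lowering, palatalisation, unconditioned shift)
If borrowed from Bashoish 'fureteb' after the early changes, it would undergo only the recent ones:
  rule 4 (palatalisation): no change (fureteb)
  rule 5 (unconditioned shift): fureteb → hureteb
  ⇒ as a loan: hureteb
Lubel 'hureteb' matches the loan outcome 'hureteb', not the inherited 'horeseb' — it skipped the early Lubel changes, so it was borrowed from Bashoish.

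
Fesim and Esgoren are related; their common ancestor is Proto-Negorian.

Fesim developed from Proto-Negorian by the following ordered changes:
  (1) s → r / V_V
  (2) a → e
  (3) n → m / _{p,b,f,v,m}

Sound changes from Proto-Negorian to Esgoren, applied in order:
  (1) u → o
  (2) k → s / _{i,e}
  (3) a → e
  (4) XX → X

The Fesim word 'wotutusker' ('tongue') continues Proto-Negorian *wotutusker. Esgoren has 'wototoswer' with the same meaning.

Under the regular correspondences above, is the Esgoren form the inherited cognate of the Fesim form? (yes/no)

Derive the expected Esgoren reflex of *wotutusker:
Esgoren: start from *wotutusker.
  rule 1 (vowel merger): wotutusker → wototosker
  rule 2 (palatalisation): wototosker → wototosser
  rule 3: no change — wototosser
  rule 4 (degemination): wototosser → wototoser
  ⇒ Esgoren wototoser
The regular Esgoren reflex would be 'wototoser', but the attested form is 'wototoswer'. The correspondence is irregular, so they are not cognates (the Esgoren form has a different source).

no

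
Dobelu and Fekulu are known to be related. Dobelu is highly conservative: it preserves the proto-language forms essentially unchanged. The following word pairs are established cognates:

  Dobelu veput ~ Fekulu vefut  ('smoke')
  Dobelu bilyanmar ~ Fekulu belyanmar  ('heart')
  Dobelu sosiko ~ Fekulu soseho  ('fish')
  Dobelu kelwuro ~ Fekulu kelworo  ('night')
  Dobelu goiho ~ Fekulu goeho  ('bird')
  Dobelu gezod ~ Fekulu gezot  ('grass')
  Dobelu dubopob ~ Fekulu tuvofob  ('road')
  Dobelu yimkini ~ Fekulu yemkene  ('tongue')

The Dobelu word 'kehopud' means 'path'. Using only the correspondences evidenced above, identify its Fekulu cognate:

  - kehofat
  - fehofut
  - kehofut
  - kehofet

kehofut

veput ~ vefut — Dobelu p corresponds to Fekulu f between vowels (before a back vowel).
gezod ~ gezot — Dobelu d corresponds to Fekulu t word-finally.
Applying these to Dobelu 'kehopud':
  kehopud → kehofud   (p→f between vowels (before a back vowel))
  kehofud → kehofut   (d→t word-finally)
So the Fekulu cognate is 'kehofut'.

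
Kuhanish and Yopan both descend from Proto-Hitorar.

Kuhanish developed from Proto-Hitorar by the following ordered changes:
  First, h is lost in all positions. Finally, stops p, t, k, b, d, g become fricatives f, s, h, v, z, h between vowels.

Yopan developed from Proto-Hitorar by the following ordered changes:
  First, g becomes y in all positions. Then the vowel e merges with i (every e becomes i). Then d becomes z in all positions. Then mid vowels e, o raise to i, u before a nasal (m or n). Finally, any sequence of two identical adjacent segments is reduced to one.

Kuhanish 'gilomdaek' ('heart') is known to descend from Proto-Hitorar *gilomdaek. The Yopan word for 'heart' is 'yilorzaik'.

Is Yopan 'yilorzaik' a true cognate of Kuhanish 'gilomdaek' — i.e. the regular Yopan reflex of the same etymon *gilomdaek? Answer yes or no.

no

Derive the expected Yopan reflex of *gilomdaek:
Yopan: *gilomdaek > yilomdaek > yilomdaik > yilomzaik > yilumzaik  (by unconditioned shift, vowel merger, unconditioned shift, pre-nasal raising)
The regular Yopan reflex would be 'yilumzaik', but the attested form is 'yilorzaik'. The correspondence is irregular, so they are not cognates (the Yopan form has a different source).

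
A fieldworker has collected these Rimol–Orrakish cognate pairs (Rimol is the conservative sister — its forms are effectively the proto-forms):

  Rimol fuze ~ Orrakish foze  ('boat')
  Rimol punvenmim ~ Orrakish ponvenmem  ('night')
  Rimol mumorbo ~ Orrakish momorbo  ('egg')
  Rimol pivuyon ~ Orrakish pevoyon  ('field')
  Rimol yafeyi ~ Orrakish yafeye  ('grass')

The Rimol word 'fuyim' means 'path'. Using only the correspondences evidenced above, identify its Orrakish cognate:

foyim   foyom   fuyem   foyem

foyem

fuze ~ foze, pivuyon ~ pevoyon — Rimol u corresponds to Orrakish o after a consonant, before a consonant other than r, m, n, p, b, f, v.
punvenmim ~ ponvenmem — Rimol i corresponds to Orrakish e after a consonant, before a nasal.
Applying these to Rimol 'fuyim':
  fuyim → foyim   (u→o after a consonant, before a consonant other than r, m, n, p, b, f, v)
  foyim → foyem   (i→e after a consonant, before a nasal)
So the Orrakish cognate is 'foyem'.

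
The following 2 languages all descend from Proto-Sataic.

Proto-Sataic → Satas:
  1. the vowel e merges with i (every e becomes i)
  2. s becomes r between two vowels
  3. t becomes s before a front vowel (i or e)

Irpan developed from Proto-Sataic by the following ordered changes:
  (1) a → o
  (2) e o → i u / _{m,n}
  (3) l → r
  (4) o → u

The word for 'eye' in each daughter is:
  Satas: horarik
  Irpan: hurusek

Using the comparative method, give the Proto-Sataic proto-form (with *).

Position 5: Satas has r, Irpan has s. Irpan preserves s here (none of its changes turn any other segment into s), so the proto-segment is *s.
Position 6: Satas has i, Irpan has e. Irpan preserves e here (none of its changes turn any other segment into e), so the proto-segment is *e.
Continuing position by position gives *horasek; check it forward:
Satas: start from *horasek.
  rule 1 (vowel merger): horasek → horasik
  rule 2 (rhotacism): horasik → horarik
  rule 3: no change — horarik
  ⇒ Satas horarik
Irpan: start from *horasek.
  rule 1 (vowel merger): horasek → horosek
  rule 2: no change — horosek
  rule 3: no change — horosek
  rule 4 (vowel merger): horosek → hurusek
  ⇒ Irpan hurusek
Only *horasek yields all of Satas horarik, Irpan hurusek.

*horasek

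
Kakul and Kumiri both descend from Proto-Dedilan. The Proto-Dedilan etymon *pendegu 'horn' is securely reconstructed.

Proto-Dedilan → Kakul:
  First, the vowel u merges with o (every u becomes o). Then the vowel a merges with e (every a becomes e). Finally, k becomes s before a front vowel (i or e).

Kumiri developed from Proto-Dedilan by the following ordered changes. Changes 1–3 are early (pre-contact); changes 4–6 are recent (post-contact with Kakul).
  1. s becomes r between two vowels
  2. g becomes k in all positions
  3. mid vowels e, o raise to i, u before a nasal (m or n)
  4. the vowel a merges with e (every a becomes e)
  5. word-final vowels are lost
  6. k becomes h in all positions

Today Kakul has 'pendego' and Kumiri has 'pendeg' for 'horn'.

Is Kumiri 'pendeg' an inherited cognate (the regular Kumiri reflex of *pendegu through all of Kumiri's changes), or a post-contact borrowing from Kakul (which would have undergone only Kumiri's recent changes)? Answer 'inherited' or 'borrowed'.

If inherited, *pendegu would pass through all of Kumiri's changes:
Kumiri: *pendegu
  pendegu (rule 1 does not apply)
  pendegu → pendeku   [unconditioned shift]
  pendeku → pindeku   [pre-nasal raising]
  pindeku (rule 4 does not apply)
  pindeku → pindek   [apocope]
  pindek → pindeh   [unconditioned shift]
  giving Kumiri pindeh.
If borrowed from Kakul 'pendego' after the early changes, it would undergo only the recent ones:
  rule 4 (vowel merger): no change (pendego)
  rule 5 (apocope): pendego → pendeg
  rule 6 (unconditioned shift): no change (pendeg)
  ⇒ as a loan: pendeg
Kumiri 'pendeg' matches the loan outcome 'pendeg', not the inherited 'pindeh' — it skipped the early Kumiri changes, so it was borrowed from Kakul.

borrowed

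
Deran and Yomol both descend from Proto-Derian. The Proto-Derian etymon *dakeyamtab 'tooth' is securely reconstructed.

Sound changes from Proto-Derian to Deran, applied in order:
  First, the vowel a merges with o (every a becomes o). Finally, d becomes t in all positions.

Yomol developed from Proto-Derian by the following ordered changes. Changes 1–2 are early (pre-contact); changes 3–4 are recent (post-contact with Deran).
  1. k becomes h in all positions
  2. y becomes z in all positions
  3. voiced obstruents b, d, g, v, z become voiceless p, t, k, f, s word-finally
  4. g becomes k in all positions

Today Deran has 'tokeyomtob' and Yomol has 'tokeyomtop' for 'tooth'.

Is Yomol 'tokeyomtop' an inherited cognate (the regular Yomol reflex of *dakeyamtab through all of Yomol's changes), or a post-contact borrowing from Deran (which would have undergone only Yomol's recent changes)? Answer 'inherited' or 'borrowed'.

borrowed

If inherited, *dakeyamtab would pass through all of Yomol's changes:
Yomol: start from *dakeyamtab.
  rule 1 (unconditioned shift): dakeyamtab → daheyamtab
  rule 2 (unconditioned shift): daheyamtab → dahezamtab
  rule 3 (final devoicing): dahezamtab → dahezamtap
  rule 4: no change — dahezamtap
  ⇒ Yomol dahezamtap
If borrowed from Deran 'tokeyomtob' after the early changes, it would undergo only the recent ones:
  rule 3 (final devoicing): tokeyomtob → tokeyomtop
  rule 4 (unconditioned shift): no change (tokeyomtop)
  ⇒ as a loan: tokeyomtop
Yomol 'tokeyomtop' matches the loan outcome 'tokeyomtop', not the inherited 'dahezamtap' — it skipped the early Yomol changes, so it was borrowed from Deran.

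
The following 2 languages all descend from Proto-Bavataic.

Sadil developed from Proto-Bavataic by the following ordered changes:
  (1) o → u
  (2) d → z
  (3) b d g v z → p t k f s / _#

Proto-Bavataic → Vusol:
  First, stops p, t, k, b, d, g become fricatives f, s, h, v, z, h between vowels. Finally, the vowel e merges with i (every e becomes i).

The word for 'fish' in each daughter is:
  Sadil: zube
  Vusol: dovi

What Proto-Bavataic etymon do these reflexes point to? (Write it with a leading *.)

Position 4: Sadil has e, Vusol has i. Sadil preserves e here (none of its changes turn any other segment into e), so the proto-segment is *e.
Position 3: Sadil has b, Vusol has v. Sadil preserves b here (none of its changes turn any other segment into b), so the proto-segment is *b.
Verify the candidate proto-form against each daughter:
Sadil: *dobe > dube > zube  (by vowel merger, unconditioned shift)
Vusol: start from *dobe.
  rule 1 (intervocalic lenition): dobe → dove
  rule 2 (vowel merger): dove → dovi
  ⇒ Vusol dovi
Only *dobe yields all of Sadil zube, Vusol dovi.

*dobe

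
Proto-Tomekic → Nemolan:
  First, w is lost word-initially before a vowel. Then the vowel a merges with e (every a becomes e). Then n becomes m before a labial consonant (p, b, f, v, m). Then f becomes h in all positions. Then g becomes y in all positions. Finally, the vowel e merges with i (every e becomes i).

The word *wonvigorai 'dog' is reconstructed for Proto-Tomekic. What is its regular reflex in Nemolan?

omviyorii

Nemolan: *wonvigorai
  wonvigorai → onvigorai   [glide loss]
  onvigorai → onvigorei   [vowel merger]
  onvigorei → omvigorei   [nasal place assimilation]
  omvigorei (rule 4 does not apply)
  omvigorei → omviyorei   [unconditioned shift]
  omviyorei → omviyorii   [vowel merger]
  giving Nemolan omviyorii.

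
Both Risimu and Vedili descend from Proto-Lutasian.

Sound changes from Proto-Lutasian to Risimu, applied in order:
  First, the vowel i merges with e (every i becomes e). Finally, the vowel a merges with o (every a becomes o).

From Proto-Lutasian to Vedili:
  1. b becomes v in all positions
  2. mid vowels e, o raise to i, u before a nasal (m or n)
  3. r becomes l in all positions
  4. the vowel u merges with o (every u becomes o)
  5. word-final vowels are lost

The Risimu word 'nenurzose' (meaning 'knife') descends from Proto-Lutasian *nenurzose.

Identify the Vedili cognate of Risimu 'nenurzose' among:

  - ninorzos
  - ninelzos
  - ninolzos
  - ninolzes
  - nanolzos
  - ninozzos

ninolzos

Vedili: start from *nenurzose.
  rule 1: no change — nenurzose
  rule 2 (pre-nasal raising): nenurzose → ninurzose
  rule 3 (unconditioned shift): ninurzose → ninulzose
  rule 4 (vowel merger): ninulzose → ninolzose
  rule 5 (apocope): ninolzose → ninolzos
  ⇒ Vedili ninolzos
The other candidates each miss or misapply at least one Vedili change.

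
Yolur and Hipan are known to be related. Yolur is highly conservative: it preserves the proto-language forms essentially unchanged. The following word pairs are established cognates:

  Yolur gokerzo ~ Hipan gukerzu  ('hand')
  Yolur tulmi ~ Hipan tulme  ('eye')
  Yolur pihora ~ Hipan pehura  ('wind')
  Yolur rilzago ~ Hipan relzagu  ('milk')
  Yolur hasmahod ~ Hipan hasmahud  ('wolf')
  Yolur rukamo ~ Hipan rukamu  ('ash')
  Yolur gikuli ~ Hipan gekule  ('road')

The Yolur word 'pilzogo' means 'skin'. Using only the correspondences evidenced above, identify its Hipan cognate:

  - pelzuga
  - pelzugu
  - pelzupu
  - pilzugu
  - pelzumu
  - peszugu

pelzugu

pihora ~ pehura, rilzago ~ relzagu — Yolur i corresponds to Hipan e after a consonant, before a consonant other than r, m, n, p, b, f, v.
gokerzo ~ gukerzu, hasmahod ~ hasmahud — Yolur o corresponds to Hipan u after a consonant, before a consonant other than r, m, n, p, b, f, v.
gokerzo ~ gukerzu, rilzago ~ relzagu — Yolur o corresponds to Hipan u word-finally.
Applying these to Yolur 'pilzogo':
  pilzogo → pelzogo   (i→e after a consonant, before a consonant other than r, m, n, p, b, f, v)
  pelzogo → pelzugo   (o→u after a consonant, before a consonant other than r, m, n, p, b, f, v)
  pelzugo → pelzugu   (o→u word-finally)
So the Hipan cognate is 'pelzugu'.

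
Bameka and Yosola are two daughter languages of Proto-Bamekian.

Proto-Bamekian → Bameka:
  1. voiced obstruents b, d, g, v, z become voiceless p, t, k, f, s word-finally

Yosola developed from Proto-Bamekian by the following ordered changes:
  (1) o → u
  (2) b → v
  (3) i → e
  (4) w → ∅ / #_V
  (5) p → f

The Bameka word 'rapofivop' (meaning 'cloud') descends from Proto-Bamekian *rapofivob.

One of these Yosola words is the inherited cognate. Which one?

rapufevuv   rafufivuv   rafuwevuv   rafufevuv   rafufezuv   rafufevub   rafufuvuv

rafufevuv

Yosola: start from *rapofivob.
  rule 1 (vowel merger): rapofivob → rapufivub
  rule 2 (unconditioned shift): rapufivub → rapufivuv
  rule 3 (vowel merger): rapufivuv → rapufevuv
  rule 4: no change — rapufevuv
  rule 5 (unconditioned shift): rapufevuv → rafufevuv
  ⇒ Yosola rafufevuv
The other candidates each miss or misapply at least one Yosola change.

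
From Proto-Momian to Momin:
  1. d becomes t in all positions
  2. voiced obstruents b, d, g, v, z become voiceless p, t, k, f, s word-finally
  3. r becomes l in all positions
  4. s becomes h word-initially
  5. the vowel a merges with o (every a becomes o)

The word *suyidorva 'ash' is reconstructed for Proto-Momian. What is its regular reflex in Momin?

huyitolvo

Momin: *suyidorva
  suyidorva → suyitorva   [unconditioned shift]
  suyitorva (rule 2 does not apply)
  suyitorva → suyitolva   [unconditioned shift]
  suyitolva → huyitolva   [debuccalisation]
  huyitolva → huyitolvo   [vowel merger]
  giving Momin huyitolvo.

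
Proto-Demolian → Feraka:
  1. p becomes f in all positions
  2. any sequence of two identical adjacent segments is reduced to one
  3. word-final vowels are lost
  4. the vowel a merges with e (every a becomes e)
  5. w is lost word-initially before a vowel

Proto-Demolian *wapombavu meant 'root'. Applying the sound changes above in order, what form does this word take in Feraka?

efombev

Feraka: *wapombavu > wafombavu > wafombav > wefombev > efombev  (by unconditioned shift, apocope, vowel merger, glide loss)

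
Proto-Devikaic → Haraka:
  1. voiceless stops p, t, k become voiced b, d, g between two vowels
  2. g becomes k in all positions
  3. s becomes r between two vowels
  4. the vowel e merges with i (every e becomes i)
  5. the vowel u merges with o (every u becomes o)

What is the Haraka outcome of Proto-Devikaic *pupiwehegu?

Haraka: start from *pupiwehegu.
  rule 1 (intervocalic voicing): pupiwehegu → pubiwehegu
  rule 2 (unconditioned shift): pubiwehegu → pubiweheku
  rule 3: no change — pubiweheku
  rule 4 (vowel merger): pubiweheku → pubiwihiku
  rule 5 (vowel merger): pubiwihiku → pobiwihiko
  ⇒ Haraka pobiwihiko

pobiwihiko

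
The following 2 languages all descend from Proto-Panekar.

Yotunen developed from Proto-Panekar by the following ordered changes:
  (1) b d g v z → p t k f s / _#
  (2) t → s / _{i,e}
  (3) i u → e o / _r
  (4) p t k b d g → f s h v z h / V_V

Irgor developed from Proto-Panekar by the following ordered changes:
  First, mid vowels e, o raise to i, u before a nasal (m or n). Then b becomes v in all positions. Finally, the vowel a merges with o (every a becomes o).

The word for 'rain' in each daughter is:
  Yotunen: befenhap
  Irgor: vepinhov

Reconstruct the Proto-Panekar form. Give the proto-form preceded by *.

Position 7: Yotunen has a, Irgor has o. Yotunen preserves a here (none of its changes turn any other segment into a), so the proto-segment is *a.
Position 3: Yotunen has f, Irgor has p. Irgor preserves p here (none of its changes turn any other segment into p), so the proto-segment is *p.
Verify the candidate proto-form against each daughter:
Yotunen: start from *bepenhab.
  rule 1 (final devoicing): bepenhab → bepenhap
  rule 2: no change — bepenhap
  rule 3: no change — bepenhap
  rule 4 (intervocalic lenition): bepenhap → befenhap
  ⇒ Yotunen befenhap
Irgor: *bepenhab
  bepenhab → bepinhab   [pre-nasal raising]
  bepinhab → vepinhav   [unconditioned shift]
  vepinhav → vepinhov   [vowel merger]
  giving Irgor vepinhov.
No other proto-form is consistent with every reflex, so the reconstruction is *bepenhab.

*bepenhab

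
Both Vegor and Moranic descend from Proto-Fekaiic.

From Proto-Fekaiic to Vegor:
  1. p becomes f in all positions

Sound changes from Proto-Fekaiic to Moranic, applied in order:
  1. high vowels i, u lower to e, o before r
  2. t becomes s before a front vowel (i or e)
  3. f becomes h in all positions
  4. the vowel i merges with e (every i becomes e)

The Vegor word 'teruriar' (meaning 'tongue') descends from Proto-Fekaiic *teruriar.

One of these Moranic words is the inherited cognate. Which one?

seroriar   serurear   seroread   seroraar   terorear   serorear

Moranic: *teruriar
  teruriar → teroriar   [pre-rhotic lowering]
  teroriar → seroriar   [palatalisation]
  seroriar (rule 3 does not apply)
  seroriar → serorear   [vowel merger]
  giving Moranic serorear.
Only 'serorear' matches the regular Moranic development of *teruriar.

serorear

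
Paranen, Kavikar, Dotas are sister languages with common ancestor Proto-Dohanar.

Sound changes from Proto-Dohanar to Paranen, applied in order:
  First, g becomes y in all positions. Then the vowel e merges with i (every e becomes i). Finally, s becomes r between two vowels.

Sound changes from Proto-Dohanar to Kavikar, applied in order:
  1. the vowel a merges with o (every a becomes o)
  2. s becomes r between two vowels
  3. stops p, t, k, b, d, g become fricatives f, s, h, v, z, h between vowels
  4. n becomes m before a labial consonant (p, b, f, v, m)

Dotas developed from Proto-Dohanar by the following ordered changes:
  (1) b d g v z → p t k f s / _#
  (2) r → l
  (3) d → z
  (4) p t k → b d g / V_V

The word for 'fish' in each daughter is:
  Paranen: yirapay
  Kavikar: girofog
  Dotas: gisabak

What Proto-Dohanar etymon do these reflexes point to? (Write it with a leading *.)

*gisapag

Position 1: Paranen has y, Kavikar has g, Dotas has g. Kavikar preserves g here (none of its changes turn any other segment into g), so the proto-segment is *g.
Position 7: Paranen has y, Kavikar has g, Dotas has k. Kavikar preserves g here (none of its changes turn any other segment into g), so the proto-segment is *g.
Continuing position by position gives *gisapag; check it forward:
Paranen: start from *gisapag.
  rule 1 (unconditioned shift): gisapag → yisapay
  rule 2: no change — yisapay
  rule 3 (rhotacism): yisapay → yirapay
  ⇒ Paranen yirapay
Kavikar: *gisapag
  gisapag → gisopog   [vowel merger]
  gisopog → giropog   [rhotacism]
  giropog → girofog   [intervocalic lenition]
  girofog (rule 4 does not apply)
  giving Kavikar girofog.
Dotas: start from *gisapag.
  rule 1 (final devoicing): gisapag → gisapak
  rule 2: no change — gisapak
  rule 3: no change — gisapak
  rule 4 (intervocalic voicing): gisapak → gisabak
  ⇒ Dotas gisabak
Only *gisapag yields all of Paranen yirapay, Kavikar girofog, Dotas gisabak.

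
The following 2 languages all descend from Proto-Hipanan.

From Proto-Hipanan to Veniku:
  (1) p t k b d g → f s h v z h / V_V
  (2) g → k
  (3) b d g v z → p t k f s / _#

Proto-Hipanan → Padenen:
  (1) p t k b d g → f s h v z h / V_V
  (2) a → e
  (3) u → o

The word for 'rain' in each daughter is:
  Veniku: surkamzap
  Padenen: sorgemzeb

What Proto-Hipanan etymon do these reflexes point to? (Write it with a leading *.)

Position 5: Veniku has a, Padenen has e. Veniku preserves a here (none of its changes turn any other segment into a), so the proto-segment is *a.
Position 2: Veniku has u, Padenen has o. Veniku preserves u here (none of its changes turn any other segment into u), so the proto-segment is *u.
Position 9: Veniku has p, Padenen has b. Padenen preserves b here (none of its changes turn any other segment into b), so the proto-segment is *b.
Continuing position by position gives *surgamzab; check it forward:
Veniku: *surgamzab
  surgamzab (rule 1 does not apply)
  surgamzab → surkamzab   [unconditioned shift]
  surkamzab → surkamzap   [final devoicing]
  giving Veniku surkamzap.
Padenen: start from *surgamzab.
  rule 1: no change — surgamzab
  rule 2 (vowel merger): surgamzab → surgemzeb
  rule 3 (vowel merger): surgemzeb → sorgemzeb
  ⇒ Padenen sorgemzeb
*surgamzab is the unique common source.

*surgamzab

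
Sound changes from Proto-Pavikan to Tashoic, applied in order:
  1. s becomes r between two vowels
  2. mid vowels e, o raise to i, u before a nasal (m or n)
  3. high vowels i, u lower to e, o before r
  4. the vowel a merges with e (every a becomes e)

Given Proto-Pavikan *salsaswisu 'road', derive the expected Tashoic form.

selsesweru

Tashoic: start from *salsaswisu.
  rule 1 (rhotacism): salsaswisu → salsaswiru
  rule 2: no change — salsaswiru
  rule 3 (pre-rhotic lowering): salsaswiru → salsasweru
  rule 4 (vowel merger): salsasweru → selsesweru
  ⇒ Tashoic selsesweru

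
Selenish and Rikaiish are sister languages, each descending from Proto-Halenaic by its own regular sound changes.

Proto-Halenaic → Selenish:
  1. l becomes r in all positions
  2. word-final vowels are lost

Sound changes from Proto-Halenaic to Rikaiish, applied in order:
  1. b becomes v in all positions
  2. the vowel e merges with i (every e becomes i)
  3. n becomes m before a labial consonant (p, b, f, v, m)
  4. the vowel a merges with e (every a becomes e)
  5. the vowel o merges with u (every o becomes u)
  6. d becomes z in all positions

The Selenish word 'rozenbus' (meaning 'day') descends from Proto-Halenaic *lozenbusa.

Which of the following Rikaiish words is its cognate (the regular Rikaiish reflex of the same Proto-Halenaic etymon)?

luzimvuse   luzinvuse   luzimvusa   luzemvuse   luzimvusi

luzimvuse

Rikaiish: start from *lozenbusa.
  rule 1 (unconditioned shift): lozenbusa → lozenvusa
  rule 2 (vowel merger): lozenvusa → lozinvusa
  rule 3 (nasal place assimilation): lozinvusa → lozimvusa
  rule 4 (vowel merger): lozimvusa → lozimvuse
  rule 5 (vowel merger): lozimvuse → luzimvuse
  rule 6: no change — luzimvuse
  ⇒ Rikaiish luzimvuse
The other candidates each miss or misapply at least one Rikaiish change.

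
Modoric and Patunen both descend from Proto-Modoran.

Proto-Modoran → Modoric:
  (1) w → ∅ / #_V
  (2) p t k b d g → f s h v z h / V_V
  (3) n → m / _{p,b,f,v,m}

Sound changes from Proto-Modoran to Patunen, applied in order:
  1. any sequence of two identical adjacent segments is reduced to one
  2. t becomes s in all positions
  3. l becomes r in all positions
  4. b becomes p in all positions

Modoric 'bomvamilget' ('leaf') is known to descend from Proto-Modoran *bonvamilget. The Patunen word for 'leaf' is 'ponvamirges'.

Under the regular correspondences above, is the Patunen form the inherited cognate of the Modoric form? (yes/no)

Derive the expected Patunen reflex of *bonvamilget:
Patunen: start from *bonvamilget.
  rule 1: no change — bonvamilget
  rule 2 (unconditioned shift): bonvamilget → bonvamilges
  rule 3 (unconditioned shift): bonvamilges → bonvamirges
  rule 4 (unconditioned shift): bonvamirges → ponvamirges
  ⇒ Patunen ponvamirges
Patunen 'ponvamirges' matches the regular reflex exactly, so the pair is cognate.

yes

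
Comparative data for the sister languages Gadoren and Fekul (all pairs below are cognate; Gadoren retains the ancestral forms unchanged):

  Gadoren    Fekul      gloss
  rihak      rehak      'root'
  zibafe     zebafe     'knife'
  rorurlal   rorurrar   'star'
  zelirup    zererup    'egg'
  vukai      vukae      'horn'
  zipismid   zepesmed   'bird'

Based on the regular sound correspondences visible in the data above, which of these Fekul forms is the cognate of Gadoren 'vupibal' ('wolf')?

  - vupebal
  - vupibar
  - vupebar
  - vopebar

zibafe ~ zebafe — Gadoren i corresponds to Fekul e after a consonant, before a labial obstruent.
rorurlal ~ rorurrar — Gadoren l corresponds to Fekul r word-finally.
Applying these to Gadoren 'vupibal':
  vupibal → vupebal   (i→e after a consonant, before a labial obstruent)
  vupebal → vupebar   (l→r word-finally)
So the Fekul cognate is 'vupebar'.

vupebar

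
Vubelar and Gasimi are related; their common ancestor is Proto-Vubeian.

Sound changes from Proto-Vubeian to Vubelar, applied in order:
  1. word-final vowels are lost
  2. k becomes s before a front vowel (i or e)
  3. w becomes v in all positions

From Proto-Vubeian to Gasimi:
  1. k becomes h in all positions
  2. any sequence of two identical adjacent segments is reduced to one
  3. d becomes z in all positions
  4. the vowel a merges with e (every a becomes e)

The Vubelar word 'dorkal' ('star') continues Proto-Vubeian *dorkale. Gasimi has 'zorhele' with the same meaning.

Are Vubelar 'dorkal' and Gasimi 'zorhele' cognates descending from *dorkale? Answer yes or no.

yes

Derive the expected Gasimi reflex of *dorkale:
Gasimi: *dorkale > dorhale > zorhale > zorhele  (by unconditioned shift, unconditioned shift, vowel merger)
Gasimi 'zorhele' matches the regular reflex exactly, so the pair is cognate.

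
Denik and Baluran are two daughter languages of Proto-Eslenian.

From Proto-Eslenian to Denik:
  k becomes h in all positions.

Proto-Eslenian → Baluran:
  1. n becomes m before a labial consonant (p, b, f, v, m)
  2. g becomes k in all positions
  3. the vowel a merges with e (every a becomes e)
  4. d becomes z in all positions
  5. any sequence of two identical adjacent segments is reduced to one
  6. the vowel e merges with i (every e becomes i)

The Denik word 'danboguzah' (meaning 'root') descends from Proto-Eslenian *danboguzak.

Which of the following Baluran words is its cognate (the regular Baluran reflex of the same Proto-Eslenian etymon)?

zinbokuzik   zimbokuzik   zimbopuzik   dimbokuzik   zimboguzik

zimbokuzik

Baluran: start from *danboguzak.
  rule 1 (nasal place assimilation): danboguzak → damboguzak
  rule 2 (unconditioned shift): damboguzak → dambokuzak
  rule 3 (vowel merger): dambokuzak → dembokuzek
  rule 4 (unconditioned shift): dembokuzek → zembokuzek
  rule 5: no change — zembokuzek
  rule 6 (vowel merger): zembokuzek → zimbokuzik
  ⇒ Baluran zimbokuzik
Among the options, 'zimbokuzik' alone shows every Baluran change applied in order.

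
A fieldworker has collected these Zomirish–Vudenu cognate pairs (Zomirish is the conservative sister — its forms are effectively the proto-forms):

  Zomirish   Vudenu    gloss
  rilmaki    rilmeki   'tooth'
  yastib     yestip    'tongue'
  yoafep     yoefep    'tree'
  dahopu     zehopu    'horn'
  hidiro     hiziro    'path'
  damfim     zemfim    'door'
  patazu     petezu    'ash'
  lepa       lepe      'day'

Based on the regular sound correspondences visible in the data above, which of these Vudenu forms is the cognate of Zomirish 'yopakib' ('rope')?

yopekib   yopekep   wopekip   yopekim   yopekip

yopekip

rilmaki ~ rilmeki, yastib ~ yestip — Zomirish a corresponds to Vudenu e after a consonant, before a consonant other than r, m, n, p, b, f, v.
yastib ~ yestip — Zomirish b corresponds to Vudenu p word-finally.
Applying these to Zomirish 'yopakib':
  yopakib → yopekib   (a→e after a consonant, before a consonant other than r, m, n, p, b, f, v)
  yopekib → yopekip   (b→p word-finally)
So the Vudenu cognate is 'yopekip'.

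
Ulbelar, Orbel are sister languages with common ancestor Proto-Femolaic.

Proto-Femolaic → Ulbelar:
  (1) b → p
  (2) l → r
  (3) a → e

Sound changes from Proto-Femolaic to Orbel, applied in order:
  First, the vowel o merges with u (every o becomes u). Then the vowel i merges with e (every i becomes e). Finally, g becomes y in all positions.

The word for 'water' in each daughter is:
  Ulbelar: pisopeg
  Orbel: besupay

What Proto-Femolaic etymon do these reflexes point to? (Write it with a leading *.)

Position 6: Ulbelar has e, Orbel has a. Orbel preserves a here (none of its changes turn any other segment into a), so the proto-segment is *a.
Position 7: Ulbelar has g, Orbel has y. Ulbelar preserves g here (none of its changes turn any other segment into g), so the proto-segment is *g.
Position 1: Ulbelar has p, Orbel has b. Orbel preserves b here (none of its changes turn any other segment into b), so the proto-segment is *b.
This points to *bisopag. Verify forward in each daughter:
Ulbelar: start from *bisopag.
  rule 1 (unconditioned shift): bisopag → pisopag
  rule 2: no change — pisopag
  rule 3 (vowel merger): pisopag → pisopeg
  ⇒ Ulbelar pisopeg
Orbel: start from *bisopag.
  rule 1 (vowel merger): bisopag → bisupag
  rule 2 (vowel merger): bisupag → besupag
  rule 3 (unconditioned shift): besupag → besupay
  ⇒ Orbel besupay
Only *bisopag yields all of Ulbelar pisopeg, Orbel besupay.

*bisopag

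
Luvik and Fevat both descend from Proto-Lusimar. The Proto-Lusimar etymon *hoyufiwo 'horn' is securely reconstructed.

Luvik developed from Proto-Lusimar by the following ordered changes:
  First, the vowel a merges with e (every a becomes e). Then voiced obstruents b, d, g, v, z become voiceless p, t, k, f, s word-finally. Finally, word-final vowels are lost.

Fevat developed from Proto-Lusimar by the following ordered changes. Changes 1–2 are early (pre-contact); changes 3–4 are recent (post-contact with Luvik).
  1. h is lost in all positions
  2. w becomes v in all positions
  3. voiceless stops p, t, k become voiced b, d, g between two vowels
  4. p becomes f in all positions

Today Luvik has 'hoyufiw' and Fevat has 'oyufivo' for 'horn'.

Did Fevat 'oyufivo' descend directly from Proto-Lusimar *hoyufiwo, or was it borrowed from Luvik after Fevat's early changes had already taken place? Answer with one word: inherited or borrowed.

inherited

If inherited, *hoyufiwo would pass through all of Fevat's changes:
Fevat: start from *hoyufiwo.
  rule 1 (h-loss): hoyufiwo → oyufiwo
  rule 2 (unconditioned shift): oyufiwo → oyufivo
  rule 3: no change — oyufivo
  rule 4: no change — oyufivo
  ⇒ Fevat oyufivo
If borrowed from Luvik 'hoyufiw' after the early changes, it would undergo only the recent ones:
  rule 3 (intervocalic voicing): no change (hoyufiw)
  rule 4 (unconditioned shift): no change (hoyufiw)
  ⇒ as a loan: hoyufiw
Fevat 'oyufivo' matches the inherited outcome exactly, so it is an inherited cognate, not a loan.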